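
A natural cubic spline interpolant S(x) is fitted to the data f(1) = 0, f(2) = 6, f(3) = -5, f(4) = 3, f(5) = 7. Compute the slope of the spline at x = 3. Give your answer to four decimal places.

-3.1250

Write m_i for S''(x_i). With h_i = 1, 1, 1, 1 and divided differences Δ_i = 6, -11, 8, 4, the continuity of S' gives the tridiagonal system
  1·m_0 + 4·m_1 + 1·m_2 = 6(Δ_1 - Δ_0) = -102
  1·m_1 + 4·m_2 + 1·m_3 = 6(Δ_2 - Δ_1) = 114
  1·m_2 + 4·m_3 + 1·m_4 = 6(Δ_3 - Δ_2) = -24
Natural end conditions: m_0 = m_4 = 0.
Forward elimination and back-substitution give m_0 = 0, m_1 = -1005/28, m_2 = 291/7, m_3 = -459/28, m_4 = 0.
On [3, 4], S'(x) = b_2 + 2c_2·(x - 3) + 3d_2·(x - 3)² with b_2 = Δ_2 - h_2(2m_2 + m_3)/6 = -25/8, c_2 = m_2/2 = 291/14, d_2 = (m_3 - m_2)/(6h_2) = -541/56. So S'(3) = -25/8.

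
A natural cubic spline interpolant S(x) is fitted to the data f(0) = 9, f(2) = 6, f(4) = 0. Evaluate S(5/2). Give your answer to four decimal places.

4.7461

Let m_i = S''(x_i). Step sizes h_i = 2, 2; slopes of the chords Δ_i = (y_(i+1) - y_i)/h_i = -3/2, -3.
  2·m_0 + 8·m_1 + 2·m_2 = 6(Δ_1 - Δ_0) = -9
Natural end conditions: m_0 = m_2 = 0.
Solving the tridiagonal system: m_0 = 0, m_1 = -9/8, m_2 = 0.
On [2, 4], S(x) = 6 - 9/4·(x - 2) - 9/16·(x - 2)² + 3/32·(x - 2)³.
With (x - 2) = 1/2: S(5/2) = 1215/256.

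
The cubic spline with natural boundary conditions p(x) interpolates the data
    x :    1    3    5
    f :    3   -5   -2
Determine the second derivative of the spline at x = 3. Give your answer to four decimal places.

With M_i denoting the second derivative at x_i, h_i = 2, 2, and Δ_i = (y_(i+1) − y_i)/h_i = -4, 3/2:
  2·M_0 + 8·M_1 + 2·M_2 = 6(Δ_1 - Δ_0) = 33
Natural end conditions: M_0 = M_2 = 0.
Hence M_0 = 0, M_1 = 33/8, M_2 = 0.

4.1250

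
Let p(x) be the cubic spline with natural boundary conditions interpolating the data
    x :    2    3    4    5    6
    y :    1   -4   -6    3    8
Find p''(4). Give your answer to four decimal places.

Let M_i = p''(x_i). Step sizes h_i = 1, 1, 1, 1; slopes of the chords Δ_i = (y_(i+1) - y_i)/h_i = -5, -2, 9, 5.
  1·M_0 + 4·M_1 + 1·M_2 = 6(Δ_1 - Δ_0) = 18
  1·M_1 + 4·M_2 + 1·M_3 = 6(Δ_2 - Δ_1) = 66
  1·M_2 + 4·M_3 + 1·M_4 = 6(Δ_3 - Δ_2) = -24
Natural end conditions: M_0 = M_4 = 0.
Solving: M_0 = 0, M_1 = -9/28, M_2 = 135/7, M_3 = -303/28, M_4 = 0.

19.2857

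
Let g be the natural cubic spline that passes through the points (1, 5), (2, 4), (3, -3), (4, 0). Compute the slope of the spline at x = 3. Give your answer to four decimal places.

-3.1333

With M_i denoting the second derivative at x_i, h_i = 1, 1, 1, and Δ_i = (y_(i+1) − y_i)/h_i = -1, -7, 3:
  1·M_0 + 4·M_1 + 1·M_2 = 6(Δ_1 - Δ_0) = -36
  1·M_1 + 4·M_2 + 1·M_3 = 6(Δ_2 - Δ_1) = 60
Natural end conditions: M_0 = M_3 = 0.
Hence M_0 = 0, M_1 = -68/5, M_2 = 92/5, M_3 = 0.
On [3, 4], g'(x) = b_2 + 2c_2·(x - 3) + 3d_2·(x - 3)² with b_2 = Δ_2 - h_2(2M_2 + M_3)/6 = -47/15, c_2 = M_2/2 = 46/5, d_2 = (M_3 - M_2)/(6h_2) = -46/15. So g'(3) = -47/15.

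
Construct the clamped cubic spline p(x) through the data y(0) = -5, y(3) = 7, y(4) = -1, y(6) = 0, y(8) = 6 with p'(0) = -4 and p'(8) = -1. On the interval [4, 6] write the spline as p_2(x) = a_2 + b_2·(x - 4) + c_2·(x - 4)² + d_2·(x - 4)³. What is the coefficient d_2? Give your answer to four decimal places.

Put M_i = p'' at the i-th knot. Here h = (3, 1, 2, 2) and Δ = (4, -8, 1/2, 3), so the interior equations h_(i-1)·M_(i-1) + 2(h_(i-1)+h_i)·M_i + h_i·M_(i+1) = 6(Δ_i − Δ_(i-1)) read
  3·M_0 + 8·M_1 + 1·M_2 = 6(Δ_1 - Δ_0) = -72
  1·M_1 + 6·M_2 + 2·M_3 = 6(Δ_2 - Δ_1) = 51
  2·M_2 + 8·M_3 + 2·M_4 = 6(Δ_3 - Δ_2) = 15
Clamped end conditions give two more equations: 2h_0·M_0 + h_0·M_1 = 6(Δ_0 - p'(0)) = 48 and h_3·M_3 + 2h_3·M_4 = 6(p'(8) - Δ_3) = -24.
Solving the tridiagonal system: M_0 = 2597/160, M_1 = -1317/80, M_2 = 1761/160, M_3 = 57/80, M_4 = -1017/160.
On [4, 6], with p_2(x) = a_2 + b_2·(x - 4) + c_2·(x - 4)² + d_2·(x - 4)³: c_2 = M_2/2 = 1761/320, d_2 = (M_3 - M_2)/(6h_2) = -549/640, b_2 = Δ_2 - h_2(2M_2 + M_3)/6 = -283/40.

-0.8578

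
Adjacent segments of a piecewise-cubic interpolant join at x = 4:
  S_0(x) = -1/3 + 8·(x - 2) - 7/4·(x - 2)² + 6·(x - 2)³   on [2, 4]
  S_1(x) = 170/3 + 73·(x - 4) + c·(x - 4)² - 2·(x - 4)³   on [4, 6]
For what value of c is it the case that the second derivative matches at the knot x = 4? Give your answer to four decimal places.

34.2500

S_0''(x) = -7/2 + 36·(x - 2), so S_0''(4) = 137/2. On the right, S_1''(4) = 2c, so c = 137/4.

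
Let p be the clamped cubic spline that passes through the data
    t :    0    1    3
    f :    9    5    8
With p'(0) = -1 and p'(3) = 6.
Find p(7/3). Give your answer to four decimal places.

Put M_i = p'' at the i-th knot. Here h = (1, 2) and Δ = (-4, 3/2), so the interior equations h_(i-1)·M_(i-1) + 2(h_(i-1)+h_i)·M_i + h_i·M_(i+1) = 6(Δ_i − Δ_(i-1)) read
  1·M_0 + 6·M_1 + 2·M_2 = 6(Δ_1 - Δ_0) = 33
Clamped end conditions give two more equations: 2h_0·M_0 + h_0·M_1 = 6(Δ_0 - p'(0)) = -18 and h_1·M_1 + 2h_1·M_2 = 6(p'(3) - Δ_1) = 27.
Solving: M_0 = -73/6, M_1 = 19/3, M_2 = 43/12.
On [1, 3], p(t) = 5 - 47/12·(t - 1) + 19/6·(t - 1)² - 11/48·(t - 1)³.
With (t - 1) = 4/3: p(7/3) = 394/81.

4.8642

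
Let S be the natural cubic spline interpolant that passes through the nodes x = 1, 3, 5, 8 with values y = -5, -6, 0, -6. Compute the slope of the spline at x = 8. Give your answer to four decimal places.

-3.8553

Put M_i = S'' at the i-th knot. Here h = (2, 2, 3) and Δ = (-1/2, 3, -2), so the interior equations h_(i-1)·M_(i-1) + 2(h_(i-1)+h_i)·M_i + h_i·M_(i+1) = 6(Δ_i − Δ_(i-1)) read
  2·M_0 + 8·M_1 + 2·M_2 = 6(Δ_1 - Δ_0) = 21
  2·M_1 + 10·M_2 + 3·M_3 = 6(Δ_2 - Δ_1) = -30
Natural end conditions: M_0 = M_3 = 0.
Hence M_0 = 0, M_1 = 135/38, M_2 = -141/38, M_3 = 0.
On [5, 8], S'(x) = b_2 + 2c_2·(x - 5) + 3d_2·(x - 5)² with b_2 = Δ_2 - h_2(2M_2 + M_3)/6 = 65/38, c_2 = M_2/2 = -141/76, d_2 = (M_3 - M_2)/(6h_2) = 47/228. So S'(8) = -293/76.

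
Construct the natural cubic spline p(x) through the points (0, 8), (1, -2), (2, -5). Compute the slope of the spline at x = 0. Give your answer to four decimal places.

Let M_i = p''(x_i). Step sizes h_i = 1, 1; slopes of the chords Δ_i = (y_(i+1) - y_i)/h_i = -10, -3.
  1·M_0 + 4·M_1 + 1·M_2 = 6(Δ_1 - Δ_0) = 42
Natural end conditions: M_0 = M_2 = 0.
Hence M_0 = 0, M_1 = 21/2, M_2 = 0.
On [0, 1], p'(x) = b_0 + 2c_0·x + 3d_0·x² with b_0 = Δ_0 - h_0(2M_0 + M_1)/6 = -47/4, c_0 = M_0/2 = 0, d_0 = (M_1 - M_0)/(6h_0) = 7/4. So p'(0) = -47/4.

-11.7500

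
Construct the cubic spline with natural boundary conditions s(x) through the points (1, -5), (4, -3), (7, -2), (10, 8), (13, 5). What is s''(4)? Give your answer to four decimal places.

Write M_i for s''(x_i). With h_i = 3, 3, 3, 3 and divided differences Δ_i = 2/3, 1/3, 10/3, -1, the continuity of s' gives the tridiagonal system
  3·M_0 + 12·M_1 + 3·M_2 = 6(Δ_1 - Δ_0) = -2
  3·M_1 + 12·M_2 + 3·M_3 = 6(Δ_2 - Δ_1) = 18
  3·M_2 + 12·M_3 + 3·M_4 = 6(Δ_3 - Δ_2) = -26
Natural end conditions: M_0 = M_4 = 0.
Forward elimination and back-substitution give M_0 = 0, M_1 = -16/21, M_2 = 50/21, M_3 = -58/21, M_4 = 0.

-0.7619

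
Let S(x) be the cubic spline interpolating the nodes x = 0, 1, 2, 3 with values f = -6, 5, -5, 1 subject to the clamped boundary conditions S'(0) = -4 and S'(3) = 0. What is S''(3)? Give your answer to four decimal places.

-43.3333

Put M_i = S'' at the i-th knot. Here h = (1, 1, 1) and Δ = (11, -10, 6), so the interior equations h_(i-1)·M_(i-1) + 2(h_(i-1)+h_i)·M_i + h_i·M_(i+1) = 6(Δ_i − Δ_(i-1)) read
  1·M_0 + 4·M_1 + 1·M_2 = 6(Δ_1 - Δ_0) = -126
  1·M_1 + 4·M_2 + 1·M_3 = 6(Δ_2 - Δ_1) = 96
Clamped end conditions give two more equations: 2h_0·M_0 + h_0·M_1 = 6(Δ_0 - S'(0)) = 90 and h_2·M_2 + 2h_2·M_3 = 6(S'(3) - Δ_2) = -36.
Solving: M_0 = 230/3, M_1 = -190/3, M_2 = 152/3, M_3 = -130/3.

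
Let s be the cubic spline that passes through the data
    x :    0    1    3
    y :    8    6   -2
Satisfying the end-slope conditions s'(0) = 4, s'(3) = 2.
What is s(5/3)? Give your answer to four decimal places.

Put σ_i = s'' at the i-th knot. Here h = (1, 2) and Δ = (-2, -4), so the interior equations h_(i-1)·σ_(i-1) + 2(h_(i-1)+h_i)·σ_i + h_i·σ_(i+1) = 6(Δ_i − Δ_(i-1)) read
  1·σ_0 + 6·σ_1 + 2·σ_2 = 6(Δ_1 - Δ_0) = -12
Clamped end conditions give two more equations: 2h_0·σ_0 + h_0·σ_1 = 6(Δ_0 - s'(0)) = -36 and h_1·σ_1 + 2h_1·σ_2 = 6(s'(3) - Δ_1) = 36.
Solving: σ_0 = -50/3, σ_1 = -8/3, σ_2 = 31/3.
On [1, 3], s(x) = 6 - 17/3·(x - 1) - 4/3·(x - 1)² + 13/12·(x - 1)³.
With (x - 1) = 2/3: s(5/3) = 158/81.

1.9506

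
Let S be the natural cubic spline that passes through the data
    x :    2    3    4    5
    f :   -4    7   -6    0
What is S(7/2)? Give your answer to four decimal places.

0.8750

Let M_i = S''(x_i). Step sizes h_i = 1, 1, 1; slopes of the chords Δ_i = (y_(i+1) - y_i)/h_i = 11, -13, 6.
  1·M_0 + 4·M_1 + 1·M_2 = 6(Δ_1 - Δ_0) = -144
  1·M_1 + 4·M_2 + 1·M_3 = 6(Δ_2 - Δ_1) = 114
Natural end conditions: M_0 = M_3 = 0.
Forward elimination and back-substitution give M_0 = 0, M_1 = -46, M_2 = 40, M_3 = 0.
On [3, 4], S(x) = 7 - 13/3·(x - 3) - 23·(x - 3)² + 43/3·(x - 3)³.
With (x - 3) = 1/2: S(7/2) = 7/8.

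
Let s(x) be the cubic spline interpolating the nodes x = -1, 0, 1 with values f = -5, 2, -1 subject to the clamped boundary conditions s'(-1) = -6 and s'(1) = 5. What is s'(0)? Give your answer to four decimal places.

3.2500

Write M_i for s''(x_i). With h_i = 1, 1 and divided differences Δ_i = 7, -3, the continuity of s' gives the tridiagonal system
  1·M_0 + 4·M_1 + 1·M_2 = 6(Δ_1 - Δ_0) = -60
Clamped end conditions give two more equations: 2h_0·M_0 + h_0·M_1 = 6(Δ_0 - s'(-1)) = 78 and h_1·M_1 + 2h_1·M_2 = 6(s'(1) - Δ_1) = 48.
Forward elimination and back-substitution give M_0 = 119/2, M_1 = -41, M_2 = 89/2.
On [0, 1], s'(x) = b_1 + 2c_1·x + 3d_1·x² with b_1 = Δ_1 - h_1(2M_1 + M_2)/6 = 13/4, c_1 = M_1/2 = -41/2, d_1 = (M_2 - M_1)/(6h_1) = 57/4. So s'(0) = 13/4.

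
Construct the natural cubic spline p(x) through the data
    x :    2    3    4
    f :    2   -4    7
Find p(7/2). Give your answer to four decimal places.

Write m_i for p''(x_i). With h_i = 1, 1 and divided differences Δ_i = -6, 11, the continuity of p' gives the tridiagonal system
  1·m_0 + 4·m_1 + 1·m_2 = 6(Δ_1 - Δ_0) = 102
Natural end conditions: m_0 = m_2 = 0.
Solving: m_0 = 0, m_1 = 51/2, m_2 = 0.
On [3, 4], p(x) = -4 + 5/2·(x - 3) + 51/4·(x - 3)² - 17/4·(x - 3)³.
With (x - 3) = 1/2: p(7/2) = -3/32.

-0.0938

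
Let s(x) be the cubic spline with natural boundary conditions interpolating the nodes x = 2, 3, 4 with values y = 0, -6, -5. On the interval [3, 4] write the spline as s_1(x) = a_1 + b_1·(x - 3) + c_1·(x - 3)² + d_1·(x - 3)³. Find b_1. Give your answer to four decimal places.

Write m_i for s''(x_i). With h_i = 1, 1 and divided differences Δ_i = -6, 1, the continuity of s' gives the tridiagonal system
  1·m_0 + 4·m_1 + 1·m_2 = 6(Δ_1 - Δ_0) = 42
Natural end conditions: m_0 = m_2 = 0.
Solving the tridiagonal system: m_0 = 0, m_1 = 21/2, m_2 = 0.
On [3, 4], with s_1(x) = a_1 + b_1·(x - 3) + c_1·(x - 3)² + d_1·(x - 3)³: c_1 = m_1/2 = 21/4, d_1 = (m_2 - m_1)/(6h_1) = -7/4, b_1 = Δ_1 - h_1(2m_1 + m_2)/6 = -5/2.

-2.5000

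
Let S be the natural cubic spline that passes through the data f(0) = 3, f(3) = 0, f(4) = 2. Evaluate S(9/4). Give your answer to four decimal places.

Put σ_i = S'' at the i-th knot. Here h = (3, 1) and Δ = (-1, 2), so the interior equations h_(i-1)·σ_(i-1) + 2(h_(i-1)+h_i)·σ_i + h_i·σ_(i+1) = 6(Δ_i − Δ_(i-1)) read
  3·σ_0 + 8·σ_1 + 1·σ_2 = 6(Δ_1 - Δ_0) = 18
Natural end conditions: σ_0 = σ_2 = 0.
Solving: σ_0 = 0, σ_1 = 9/4, σ_2 = 0.
On [0, 3], S(x) = 3 - 17/8·x + 0·x² + 1/8·x³.
With x = 9/4: S(9/4) = -183/512.

-0.3574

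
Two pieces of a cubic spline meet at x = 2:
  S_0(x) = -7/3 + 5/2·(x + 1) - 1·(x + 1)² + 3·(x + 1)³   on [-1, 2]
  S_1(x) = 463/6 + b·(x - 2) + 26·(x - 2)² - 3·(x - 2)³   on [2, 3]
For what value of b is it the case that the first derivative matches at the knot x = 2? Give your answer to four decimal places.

77.5000

S_0'(x) = 5/2 - 2·(x + 1) + 9·(x + 1)², so S_0'(2) = 155/2. On the right, S_1'(2) = b, so b = 155/2.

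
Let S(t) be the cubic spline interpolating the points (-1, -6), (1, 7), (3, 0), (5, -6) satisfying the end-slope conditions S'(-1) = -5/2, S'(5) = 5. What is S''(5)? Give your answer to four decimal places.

11.7000

Put M_i = S'' at the i-th knot. Here h = (2, 2, 2) and Δ = (13/2, -7/2, -3), so the interior equations h_(i-1)·M_(i-1) + 2(h_(i-1)+h_i)·M_i + h_i·M_(i+1) = 6(Δ_i − Δ_(i-1)) read
  2·M_0 + 8·M_1 + 2·M_2 = 6(Δ_1 - Δ_0) = -60
  2·M_1 + 8·M_2 + 2·M_3 = 6(Δ_2 - Δ_1) = 3
Clamped end conditions give two more equations: 2h_0·M_0 + h_0·M_1 = 6(Δ_0 - S'(-1)) = 54 and h_2·M_2 + 2h_2·M_3 = 6(S'(5) - Δ_2) = 48.
Solving the tridiagonal system: M_0 = 99/5, M_1 = -63/5, M_2 = 3/5, M_3 = 117/10.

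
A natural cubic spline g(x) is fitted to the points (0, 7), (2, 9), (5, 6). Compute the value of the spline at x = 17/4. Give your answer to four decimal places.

Write m_i for g''(x_i). With h_i = 2, 3 and divided differences Δ_i = 1, -1, the continuity of g' gives the tridiagonal system
  2·m_0 + 10·m_1 + 3·m_2 = 6(Δ_1 - Δ_0) = -12
Natural end conditions: m_0 = m_2 = 0.
Solving: m_0 = 0, m_1 = -6/5, m_2 = 0.
On [2, 5], g(x) = 9 + 1/5·(x - 2) - 3/5·(x - 2)² + 1/15·(x - 2)³.
With (x - 2) = 9/4: g(17/4) = 459/64.

7.1719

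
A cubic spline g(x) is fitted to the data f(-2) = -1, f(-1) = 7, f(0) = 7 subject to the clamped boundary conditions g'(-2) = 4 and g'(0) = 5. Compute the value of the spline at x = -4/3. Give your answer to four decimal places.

Write m_i for g''(x_i). With h_i = 1, 1 and divided differences Δ_i = 8, 0, the continuity of g' gives the tridiagonal system
  1·m_0 + 4·m_1 + 1·m_2 = 6(Δ_1 - Δ_0) = -48
Clamped end conditions give two more equations: 2h_0·m_0 + h_0·m_1 = 6(Δ_0 - g'(-2)) = 24 and h_1·m_1 + 2h_1·m_2 = 6(g'(0) - Δ_1) = 30.
Hence m_0 = 49/2, m_1 = -25, m_2 = 55/2.
On [-2, -1], g(x) = -1 + 4·(x + 2) + 49/4·(x + 2)² - 33/4·(x + 2)³.
With (x + 2) = 2/3: g(-4/3) = 14/3.

4.6667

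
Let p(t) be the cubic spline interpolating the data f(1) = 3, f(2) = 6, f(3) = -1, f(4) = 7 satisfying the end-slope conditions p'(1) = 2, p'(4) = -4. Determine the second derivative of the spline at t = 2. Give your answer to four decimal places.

-30.8000

Let m_i = p''(x_i). Step sizes h_i = 1, 1, 1; slopes of the chords Δ_i = (y_(i+1) - y_i)/h_i = 3, -7, 8.
  1·m_0 + 4·m_1 + 1·m_2 = 6(Δ_1 - Δ_0) = -60
  1·m_1 + 4·m_2 + 1·m_3 = 6(Δ_2 - Δ_1) = 90
Clamped end conditions give two more equations: 2h_0·m_0 + h_0·m_1 = 6(Δ_0 - p'(1)) = 6 and h_2·m_2 + 2h_2·m_3 = 6(p'(4) - Δ_2) = -72.
Solving: m_0 = 92/5, m_1 = -154/5, m_2 = 224/5, m_3 = -292/5.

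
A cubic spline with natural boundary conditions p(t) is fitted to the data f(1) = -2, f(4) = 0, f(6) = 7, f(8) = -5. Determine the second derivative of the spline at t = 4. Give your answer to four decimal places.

3.2895

Write M_i for p''(x_i). With h_i = 3, 2, 2 and divided differences Δ_i = 2/3, 7/2, -6, the continuity of p' gives the tridiagonal system
  3·M_0 + 10·M_1 + 2·M_2 = 6(Δ_1 - Δ_0) = 17
  2·M_1 + 8·M_2 + 2·M_3 = 6(Δ_2 - Δ_1) = -57
Natural end conditions: M_0 = M_3 = 0.
Forward elimination and back-substitution give M_0 = 0, M_1 = 125/38, M_2 = -151/19, M_3 = 0.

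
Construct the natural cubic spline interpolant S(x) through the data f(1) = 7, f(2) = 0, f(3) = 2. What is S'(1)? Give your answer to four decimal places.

Put M_i = S'' at the i-th knot. Here h = (1, 1) and Δ = (-7, 2), so the interior equations h_(i-1)·M_(i-1) + 2(h_(i-1)+h_i)·M_i + h_i·M_(i+1) = 6(Δ_i − Δ_(i-1)) read
  1·M_0 + 4·M_1 + 1·M_2 = 6(Δ_1 - Δ_0) = 54
Natural end conditions: M_0 = M_2 = 0.
Hence M_0 = 0, M_1 = 27/2, M_2 = 0.
On [1, 2], S'(x) = b_0 + 2c_0·(x - 1) + 3d_0·(x - 1)² with b_0 = Δ_0 - h_0(2M_0 + M_1)/6 = -37/4, c_0 = M_0/2 = 0, d_0 = (M_1 - M_0)/(6h_0) = 9/4. So S'(1) = -37/4.

-9.2500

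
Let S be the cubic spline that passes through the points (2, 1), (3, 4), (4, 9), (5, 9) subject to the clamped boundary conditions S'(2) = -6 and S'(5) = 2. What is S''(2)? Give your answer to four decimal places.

Let M_i = S''(x_i). Step sizes h_i = 1, 1, 1; slopes of the chords Δ_i = (y_(i+1) - y_i)/h_i = 3, 5, 0.
  1·M_0 + 4·M_1 + 1·M_2 = 6(Δ_1 - Δ_0) = 12
  1·M_1 + 4·M_2 + 1·M_3 = 6(Δ_2 - Δ_1) = -30
Clamped end conditions give two more equations: 2h_0·M_0 + h_0·M_1 = 6(Δ_0 - S'(2)) = 54 and h_2·M_2 + 2h_2·M_3 = 6(S'(5) - Δ_2) = 12.
Solving the tridiagonal system: M_0 = 416/15, M_1 = -22/15, M_2 = -148/15, M_3 = 164/15.

27.7333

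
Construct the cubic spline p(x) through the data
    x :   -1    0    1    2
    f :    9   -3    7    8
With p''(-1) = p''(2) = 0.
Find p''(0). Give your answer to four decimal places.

Let m_i = p''(x_i). Step sizes h_i = 1, 1, 1; slopes of the chords Δ_i = (y_(i+1) - y_i)/h_i = -12, 10, 1.
  1·m_0 + 4·m_1 + 1·m_2 = 6(Δ_1 - Δ_0) = 132
  1·m_1 + 4·m_2 + 1·m_3 = 6(Δ_2 - Δ_1) = -54
Natural end conditions: m_0 = m_3 = 0.
Hence m_0 = 0, m_1 = 194/5, m_2 = -116/5, m_3 = 0.

38.8000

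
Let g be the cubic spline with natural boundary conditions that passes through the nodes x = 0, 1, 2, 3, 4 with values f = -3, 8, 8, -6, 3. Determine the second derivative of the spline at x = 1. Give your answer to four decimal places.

Write m_i for g''(x_i). With h_i = 1, 1, 1, 1 and divided differences Δ_i = 11, 0, -14, 9, the continuity of g' gives the tridiagonal system
  1·m_0 + 4·m_1 + 1·m_2 = 6(Δ_1 - Δ_0) = -66
  1·m_1 + 4·m_2 + 1·m_3 = 6(Δ_2 - Δ_1) = -84
  1·m_2 + 4·m_3 + 1·m_4 = 6(Δ_3 - Δ_2) = 138
Natural end conditions: m_0 = m_4 = 0.
Forward elimination and back-substitution give m_0 = 0, m_1 = -129/14, m_2 = -204/7, m_3 = 585/14, m_4 = 0.

-9.2143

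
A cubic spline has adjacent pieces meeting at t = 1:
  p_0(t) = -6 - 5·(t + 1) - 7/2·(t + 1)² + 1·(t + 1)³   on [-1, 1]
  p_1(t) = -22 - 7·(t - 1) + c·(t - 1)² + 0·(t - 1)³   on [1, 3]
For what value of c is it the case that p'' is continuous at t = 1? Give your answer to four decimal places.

2.5000

p_0''(t) = -7 + 6·(t + 1), so p_0''(1) = 5. On the right, p_1''(1) = 2c, so c = 5/2.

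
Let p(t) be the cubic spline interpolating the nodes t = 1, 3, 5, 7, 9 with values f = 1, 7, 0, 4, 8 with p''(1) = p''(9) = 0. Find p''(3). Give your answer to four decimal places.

With m_i denoting the second derivative at x_i, h_i = 2, 2, 2, 2, and Δ_i = (y_(i+1) − y_i)/h_i = 3, -7/2, 2, 2:
  2·m_0 + 8·m_1 + 2·m_2 = 6(Δ_1 - Δ_0) = -39
  2·m_1 + 8·m_2 + 2·m_3 = 6(Δ_2 - Δ_1) = 33
  2·m_2 + 8·m_3 + 2·m_4 = 6(Δ_3 - Δ_2) = 0
Natural end conditions: m_0 = m_4 = 0.
Hence m_0 = 0, m_1 = -717/112, m_2 = 171/28, m_3 = -171/112, m_4 = 0.

-6.4018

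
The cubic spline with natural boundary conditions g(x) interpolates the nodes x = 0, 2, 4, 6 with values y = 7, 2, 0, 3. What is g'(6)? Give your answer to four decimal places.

2.0667

With M_i denoting the second derivative at x_i, h_i = 2, 2, 2, and Δ_i = (y_(i+1) − y_i)/h_i = -5/2, -1, 3/2:
  2·M_0 + 8·M_1 + 2·M_2 = 6(Δ_1 - Δ_0) = 9
  2·M_1 + 8·M_2 + 2·M_3 = 6(Δ_2 - Δ_1) = 15
Natural end conditions: M_0 = M_3 = 0.
Solving: M_0 = 0, M_1 = 7/10, M_2 = 17/10, M_3 = 0.
On [4, 6], g'(x) = b_2 + 2c_2·(x - 4) + 3d_2·(x - 4)² with b_2 = Δ_2 - h_2(2M_2 + M_3)/6 = 11/30, c_2 = M_2/2 = 17/20, d_2 = (M_3 - M_2)/(6h_2) = -17/120. So g'(6) = 31/15.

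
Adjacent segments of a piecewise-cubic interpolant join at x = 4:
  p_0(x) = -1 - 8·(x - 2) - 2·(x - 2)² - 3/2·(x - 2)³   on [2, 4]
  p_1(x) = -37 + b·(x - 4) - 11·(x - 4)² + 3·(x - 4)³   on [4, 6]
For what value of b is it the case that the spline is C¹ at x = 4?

-34

p_0'(x) = -8 - 4·(x - 2) - 9/2·(x - 2)², so p_0'(4) = -34. On the right, p_1'(4) = b, so b = -34.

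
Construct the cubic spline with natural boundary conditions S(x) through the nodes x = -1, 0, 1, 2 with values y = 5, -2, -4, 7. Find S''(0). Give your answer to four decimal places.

Write M_i for S''(x_i). With h_i = 1, 1, 1 and divided differences Δ_i = -7, -2, 11, the continuity of S' gives the tridiagonal system
  1·M_0 + 4·M_1 + 1·M_2 = 6(Δ_1 - Δ_0) = 30
  1·M_1 + 4·M_2 + 1·M_3 = 6(Δ_2 - Δ_1) = 78
Natural end conditions: M_0 = M_3 = 0.
Hence M_0 = 0, M_1 = 14/5, M_2 = 94/5, M_3 = 0.

2.8000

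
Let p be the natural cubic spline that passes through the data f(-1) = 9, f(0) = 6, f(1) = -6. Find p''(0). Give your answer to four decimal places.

Let M_i = p''(x_i). Step sizes h_i = 1, 1; slopes of the chords Δ_i = (y_(i+1) - y_i)/h_i = -3, -12.
  1·M_0 + 4·M_1 + 1·M_2 = 6(Δ_1 - Δ_0) = -54
Natural end conditions: M_0 = M_2 = 0.
Solving the tridiagonal system: M_0 = 0, M_1 = -27/2, M_2 = 0.

-13.5000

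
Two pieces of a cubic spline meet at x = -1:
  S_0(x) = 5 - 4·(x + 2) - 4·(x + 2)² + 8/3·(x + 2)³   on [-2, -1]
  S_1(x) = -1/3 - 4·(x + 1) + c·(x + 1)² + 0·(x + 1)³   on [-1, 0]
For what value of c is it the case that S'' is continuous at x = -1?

4

S_0''(x) = -8 + 16·(x + 2), so S_0''(-1) = 8. On the right, S_1''(-1) = 2c, so c = 4.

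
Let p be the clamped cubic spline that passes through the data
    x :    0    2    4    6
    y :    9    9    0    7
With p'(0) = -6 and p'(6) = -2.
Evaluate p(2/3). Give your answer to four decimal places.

With σ_i denoting the second derivative at x_i, h_i = 2, 2, 2, and Δ_i = (y_(i+1) − y_i)/h_i = 0, -9/2, 7/2:
  2·σ_0 + 8·σ_1 + 2·σ_2 = 6(Δ_1 - Δ_0) = -27
  2·σ_1 + 8·σ_2 + 2·σ_3 = 6(Δ_2 - Δ_1) = 48
Clamped end conditions give two more equations: 2h_0·σ_0 + h_0·σ_1 = 6(Δ_0 - p'(0)) = 36 and h_2·σ_2 + 2h_2·σ_3 = 6(p'(6) - Δ_2) = -33.
Forward elimination and back-substitution give σ_0 = 209/15, σ_1 = -148/15, σ_2 = 361/30, σ_3 = -214/15.
On [0, 2], p(x) = 9 - 6·x + 209/30·x² - 119/60·x³.
With x = 2/3: p(2/3) = 3041/405.

7.5086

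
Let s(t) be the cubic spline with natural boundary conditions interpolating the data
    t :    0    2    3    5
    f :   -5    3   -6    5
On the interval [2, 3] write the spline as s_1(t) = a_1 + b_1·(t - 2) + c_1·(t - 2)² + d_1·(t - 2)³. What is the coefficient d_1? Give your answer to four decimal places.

Let σ_i = s''(x_i). Step sizes h_i = 2, 1, 2; slopes of the chords Δ_i = (y_(i+1) - y_i)/h_i = 4, -9, 11/2.
  2·σ_0 + 6·σ_1 + 1·σ_2 = 6(Δ_1 - Δ_0) = -78
  1·σ_1 + 6·σ_2 + 2·σ_3 = 6(Δ_2 - Δ_1) = 87
Natural end conditions: σ_0 = σ_3 = 0.
Solving: σ_0 = 0, σ_1 = -111/7, σ_2 = 120/7, σ_3 = 0.
On [2, 3], with s_1(t) = a_1 + b_1·(t - 2) + c_1·(t - 2)² + d_1·(t - 2)³: c_1 = σ_1/2 = -111/14, d_1 = (σ_2 - σ_1)/(6h_1) = 11/2, b_1 = Δ_1 - h_1(2σ_1 + σ_2)/6 = -46/7.

5.5000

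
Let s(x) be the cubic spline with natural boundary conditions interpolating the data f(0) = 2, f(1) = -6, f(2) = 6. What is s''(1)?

Put M_i = s'' at the i-th knot. Here h = (1, 1) and Δ = (-8, 12), so the interior equations h_(i-1)·M_(i-1) + 2(h_(i-1)+h_i)·M_i + h_i·M_(i+1) = 6(Δ_i − Δ_(i-1)) read
  1·M_0 + 4·M_1 + 1·M_2 = 6(Δ_1 - Δ_0) = 120
Natural end conditions: M_0 = M_2 = 0.
Solving the tridiagonal system: M_0 = 0, M_1 = 30, M_2 = 0.

30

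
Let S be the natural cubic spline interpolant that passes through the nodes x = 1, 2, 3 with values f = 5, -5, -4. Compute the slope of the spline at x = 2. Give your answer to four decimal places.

-4.5000

With M_i denoting the second derivative at x_i, h_i = 1, 1, and Δ_i = (y_(i+1) − y_i)/h_i = -10, 1:
  1·M_0 + 4·M_1 + 1·M_2 = 6(Δ_1 - Δ_0) = 66
Natural end conditions: M_0 = M_2 = 0.
Solving: M_0 = 0, M_1 = 33/2, M_2 = 0.
On [2, 3], S'(x) = b_1 + 2c_1·(x - 2) + 3d_1·(x - 2)² with b_1 = Δ_1 - h_1(2M_1 + M_2)/6 = -9/2, c_1 = M_1/2 = 33/4, d_1 = (M_2 - M_1)/(6h_1) = -11/4. So S'(2) = -9/2.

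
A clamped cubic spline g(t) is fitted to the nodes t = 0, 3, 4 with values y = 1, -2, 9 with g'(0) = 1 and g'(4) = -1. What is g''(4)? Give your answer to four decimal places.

Put σ_i = g'' at the i-th knot. Here h = (3, 1) and Δ = (-1, 11), so the interior equations h_(i-1)·σ_(i-1) + 2(h_(i-1)+h_i)·σ_i + h_i·σ_(i+1) = 6(Δ_i − Δ_(i-1)) read
  3·σ_0 + 8·σ_1 + 1·σ_2 = 6(Δ_1 - Δ_0) = 72
Clamped end conditions give two more equations: 2h_0·σ_0 + h_0·σ_1 = 6(Δ_0 - g'(0)) = -12 and h_1·σ_1 + 2h_1·σ_2 = 6(g'(4) - Δ_1) = -72.
Forward elimination and back-substitution give σ_0 = -23/2, σ_1 = 19, σ_2 = -91/2.

-45.5000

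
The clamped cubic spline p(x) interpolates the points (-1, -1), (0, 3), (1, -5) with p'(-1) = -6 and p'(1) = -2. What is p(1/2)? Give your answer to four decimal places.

Let M_i = p''(x_i). Step sizes h_i = 1, 1; slopes of the chords Δ_i = (y_(i+1) - y_i)/h_i = 4, -8.
  1·M_0 + 4·M_1 + 1·M_2 = 6(Δ_1 - Δ_0) = -72
Clamped end conditions give two more equations: 2h_0·M_0 + h_0·M_1 = 6(Δ_0 - p'(-1)) = 60 and h_1·M_1 + 2h_1·M_2 = 6(p'(1) - Δ_1) = 36.
Solving: M_0 = 50, M_1 = -40, M_2 = 38.
On [0, 1], p(x) = 3 - 1·x - 20·x² + 13·x³.
With x = 1/2: p(1/2) = -7/8.

-0.8750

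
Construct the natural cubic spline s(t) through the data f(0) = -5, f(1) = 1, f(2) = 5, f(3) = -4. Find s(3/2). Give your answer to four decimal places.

Write M_i for s''(x_i). With h_i = 1, 1, 1 and divided differences Δ_i = 6, 4, -9, the continuity of s' gives the tridiagonal system
  1·M_0 + 4·M_1 + 1·M_2 = 6(Δ_1 - Δ_0) = -12
  1·M_1 + 4·M_2 + 1·M_3 = 6(Δ_2 - Δ_1) = -78
Natural end conditions: M_0 = M_3 = 0.
Forward elimination and back-substitution give M_0 = 0, M_1 = 2, M_2 = -20, M_3 = 0.
On [1, 2], s(t) = 1 + 20/3·(t - 1) + 1·(t - 1)² - 11/3·(t - 1)³.
With (t - 1) = 1/2: s(3/2) = 33/8.

4.1250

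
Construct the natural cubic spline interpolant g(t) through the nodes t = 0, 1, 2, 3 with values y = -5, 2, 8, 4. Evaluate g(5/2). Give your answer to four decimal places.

6.9750

Write M_i for g''(x_i). With h_i = 1, 1, 1 and divided differences Δ_i = 7, 6, -4, the continuity of g' gives the tridiagonal system
  1·M_0 + 4·M_1 + 1·M_2 = 6(Δ_1 - Δ_0) = -6
  1·M_1 + 4·M_2 + 1·M_3 = 6(Δ_2 - Δ_1) = -60
Natural end conditions: M_0 = M_3 = 0.
Solving: M_0 = 0, M_1 = 12/5, M_2 = -78/5, M_3 = 0.
On [2, 3], g(t) = 8 + 6/5·(t - 2) - 39/5·(t - 2)² + 13/5·(t - 2)³.
With (t - 2) = 1/2: g(5/2) = 279/40.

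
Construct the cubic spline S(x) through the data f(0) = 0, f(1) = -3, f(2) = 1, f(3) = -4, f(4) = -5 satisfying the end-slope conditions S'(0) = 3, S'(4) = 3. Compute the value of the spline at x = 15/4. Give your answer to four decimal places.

-5.5193

Let M_i = S''(x_i). Step sizes h_i = 1, 1, 1, 1; slopes of the chords Δ_i = (y_(i+1) - y_i)/h_i = -3, 4, -5, -1.
  1·M_0 + 4·M_1 + 1·M_2 = 6(Δ_1 - Δ_0) = 42
  1·M_1 + 4·M_2 + 1·M_3 = 6(Δ_2 - Δ_1) = -54
  1·M_2 + 4·M_3 + 1·M_4 = 6(Δ_3 - Δ_2) = 24
Clamped end conditions give two more equations: 2h_0·M_0 + h_0·M_1 = 6(Δ_0 - S'(0)) = -36 and h_3·M_3 + 2h_3·M_4 = 6(S'(4) - Δ_3) = 24.
Solving: M_0 = -831/28, M_1 = 327/14, M_2 = -87/4, M_3 = 135/14, M_4 = 201/28.
On [3, 4], S(x) = -4 - 303/56·(x - 3) + 135/28·(x - 3)² - 23/56·(x - 3)³.
With (x - 3) = 3/4: S(15/4) = -19781/3584.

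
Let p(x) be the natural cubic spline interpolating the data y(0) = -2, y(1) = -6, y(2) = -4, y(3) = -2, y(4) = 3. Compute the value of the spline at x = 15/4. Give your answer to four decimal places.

With M_i denoting the second derivative at x_i, h_i = 1, 1, 1, 1, and Δ_i = (y_(i+1) − y_i)/h_i = -4, 2, 2, 5:
  1·M_0 + 4·M_1 + 1·M_2 = 6(Δ_1 - Δ_0) = 36
  1·M_1 + 4·M_2 + 1·M_3 = 6(Δ_2 - Δ_1) = 0
  1·M_2 + 4·M_3 + 1·M_4 = 6(Δ_3 - Δ_2) = 18
Natural end conditions: M_0 = M_4 = 0.
Solving the tridiagonal system: M_0 = 0, M_1 = 279/28, M_2 = -27/7, M_3 = 153/28, M_4 = 0.
On [3, 4], p(x) = -2 + 89/28·(x - 3) + 153/56·(x - 3)² - 51/56·(x - 3)³.
With (x - 3) = 3/4: p(15/4) = 5507/3584.

1.5366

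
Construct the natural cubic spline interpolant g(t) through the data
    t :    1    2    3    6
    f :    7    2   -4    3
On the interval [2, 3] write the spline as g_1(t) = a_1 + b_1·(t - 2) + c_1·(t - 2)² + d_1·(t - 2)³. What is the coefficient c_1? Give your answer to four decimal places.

Write m_i for g''(x_i). With h_i = 1, 1, 3 and divided differences Δ_i = -5, -6, 7/3, the continuity of g' gives the tridiagonal system
  1·m_0 + 4·m_1 + 1·m_2 = 6(Δ_1 - Δ_0) = -6
  1·m_1 + 8·m_2 + 3·m_3 = 6(Δ_2 - Δ_1) = 50
Natural end conditions: m_0 = m_3 = 0.
Solving the tridiagonal system: m_0 = 0, m_1 = -98/31, m_2 = 206/31, m_3 = 0.
On [2, 3], with g_1(t) = a_1 + b_1·(t - 2) + c_1·(t - 2)² + d_1·(t - 2)³: c_1 = m_1/2 = -49/31, d_1 = (m_2 - m_1)/(6h_1) = 152/93, b_1 = Δ_1 - h_1(2m_1 + m_2)/6 = -563/93.

-1.5806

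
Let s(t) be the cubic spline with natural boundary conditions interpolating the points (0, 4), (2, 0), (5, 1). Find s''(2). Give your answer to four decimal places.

1.4000

Let M_i = s''(x_i). Step sizes h_i = 2, 3; slopes of the chords Δ_i = (y_(i+1) - y_i)/h_i = -2, 1/3.
  2·M_0 + 10·M_1 + 3·M_2 = 6(Δ_1 - Δ_0) = 14
Natural end conditions: M_0 = M_2 = 0.
Solving: M_0 = 0, M_1 = 7/5, M_2 = 0.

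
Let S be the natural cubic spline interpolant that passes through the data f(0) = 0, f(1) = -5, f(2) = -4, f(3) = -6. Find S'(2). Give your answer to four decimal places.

Write M_i for S''(x_i). With h_i = 1, 1, 1 and divided differences Δ_i = -5, 1, -2, the continuity of S' gives the tridiagonal system
  1·M_0 + 4·M_1 + 1·M_2 = 6(Δ_1 - Δ_0) = 36
  1·M_1 + 4·M_2 + 1·M_3 = 6(Δ_2 - Δ_1) = -18
Natural end conditions: M_0 = M_3 = 0.
Solving the tridiagonal system: M_0 = 0, M_1 = 54/5, M_2 = -36/5, M_3 = 0.
On [2, 3], S'(t) = b_2 + 2c_2·(t - 2) + 3d_2·(t - 2)² with b_2 = Δ_2 - h_2(2M_2 + M_3)/6 = 2/5, c_2 = M_2/2 = -18/5, d_2 = (M_3 - M_2)/(6h_2) = 6/5. So S'(2) = 2/5.

0.4000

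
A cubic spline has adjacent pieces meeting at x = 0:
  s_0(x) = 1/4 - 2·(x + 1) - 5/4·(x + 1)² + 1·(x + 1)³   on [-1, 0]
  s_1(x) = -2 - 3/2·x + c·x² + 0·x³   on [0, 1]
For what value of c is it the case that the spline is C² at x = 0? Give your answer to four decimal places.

s_0''(x) = -5/2 + 6·(x + 1), so s_0''(0) = 7/2. On the right, s_1''(0) = 2c, so c = 7/4.

1.7500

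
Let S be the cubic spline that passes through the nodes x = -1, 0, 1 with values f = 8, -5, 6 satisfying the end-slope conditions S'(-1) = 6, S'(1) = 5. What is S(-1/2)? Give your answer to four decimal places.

Let m_i = S''(x_i). Step sizes h_i = 1, 1; slopes of the chords Δ_i = (y_(i+1) - y_i)/h_i = -13, 11.
  1·m_0 + 4·m_1 + 1·m_2 = 6(Δ_1 - Δ_0) = 144
Clamped end conditions give two more equations: 2h_0·m_0 + h_0·m_1 = 6(Δ_0 - S'(-1)) = -114 and h_1·m_1 + 2h_1·m_2 = 6(S'(1) - Δ_1) = -36.
Forward elimination and back-substitution give m_0 = -187/2, m_1 = 73, m_2 = -109/2.
On [-1, 0], S(x) = 8 + 6·(x + 1) - 187/4·(x + 1)² + 111/4·(x + 1)³.
With (x + 1) = 1/2: S(-1/2) = 89/32.

2.7813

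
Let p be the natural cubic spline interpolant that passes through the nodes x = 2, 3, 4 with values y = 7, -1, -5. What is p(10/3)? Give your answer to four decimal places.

Write M_i for p''(x_i). With h_i = 1, 1 and divided differences Δ_i = -8, -4, the continuity of p' gives the tridiagonal system
  1·M_0 + 4·M_1 + 1·M_2 = 6(Δ_1 - Δ_0) = 24
Natural end conditions: M_0 = M_2 = 0.
Solving the tridiagonal system: M_0 = 0, M_1 = 6, M_2 = 0.
On [3, 4], p(x) = -1 - 6·(x - 3) + 3·(x - 3)² - 1·(x - 3)³.
With (x - 3) = 1/3: p(10/3) = -73/27.

-2.7037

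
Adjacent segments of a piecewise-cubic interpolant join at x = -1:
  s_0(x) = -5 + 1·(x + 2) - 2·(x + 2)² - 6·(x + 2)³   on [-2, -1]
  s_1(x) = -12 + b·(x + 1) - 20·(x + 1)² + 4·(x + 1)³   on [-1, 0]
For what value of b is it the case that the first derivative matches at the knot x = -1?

-21

s_0'(x) = 1 - 4·(x + 2) - 18·(x + 2)², so s_0'(-1) = -21. On the right, s_1'(-1) = b, so b = -21.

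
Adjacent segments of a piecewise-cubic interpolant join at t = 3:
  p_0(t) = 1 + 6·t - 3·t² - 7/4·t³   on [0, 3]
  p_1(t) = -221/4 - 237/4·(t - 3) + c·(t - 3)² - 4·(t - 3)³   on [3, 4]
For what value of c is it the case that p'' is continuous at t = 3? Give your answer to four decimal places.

p_0''(t) = -6 - 21/2·t, so p_0''(3) = -75/2. On the right, p_1''(3) = 2c, so c = -75/4.

-18.7500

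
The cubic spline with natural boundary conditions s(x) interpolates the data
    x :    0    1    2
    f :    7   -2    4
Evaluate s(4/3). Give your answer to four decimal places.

-1.3889

Put M_i = s'' at the i-th knot. Here h = (1, 1) and Δ = (-9, 6), so the interior equations h_(i-1)·M_(i-1) + 2(h_(i-1)+h_i)·M_i + h_i·M_(i+1) = 6(Δ_i − Δ_(i-1)) read
  1·M_0 + 4·M_1 + 1·M_2 = 6(Δ_1 - Δ_0) = 90
Natural end conditions: M_0 = M_2 = 0.
Solving: M_0 = 0, M_1 = 45/2, M_2 = 0.
On [1, 2], s(x) = -2 - 3/2·(x - 1) + 45/4·(x - 1)² - 15/4·(x - 1)³.
With (x - 1) = 1/3: s(4/3) = -25/18.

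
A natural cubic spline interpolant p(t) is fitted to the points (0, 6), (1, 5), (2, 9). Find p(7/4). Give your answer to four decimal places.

7.7070

Write M_i for p''(x_i). With h_i = 1, 1 and divided differences Δ_i = -1, 4, the continuity of p' gives the tridiagonal system
  1·M_0 + 4·M_1 + 1·M_2 = 6(Δ_1 - Δ_0) = 30
Natural end conditions: M_0 = M_2 = 0.
Solving the tridiagonal system: M_0 = 0, M_1 = 15/2, M_2 = 0.
On [1, 2], p(t) = 5 + 3/2·(t - 1) + 15/4·(t - 1)² - 5/4·(t - 1)³.
With (t - 1) = 3/4: p(7/4) = 1973/256.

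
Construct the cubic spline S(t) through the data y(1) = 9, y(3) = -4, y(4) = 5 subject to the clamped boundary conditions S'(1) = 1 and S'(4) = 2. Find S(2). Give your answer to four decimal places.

Put M_i = S'' at the i-th knot. Here h = (2, 1) and Δ = (-13/2, 9), so the interior equations h_(i-1)·M_(i-1) + 2(h_(i-1)+h_i)·M_i + h_i·M_(i+1) = 6(Δ_i − Δ_(i-1)) read
  2·M_0 + 6·M_1 + 1·M_2 = 6(Δ_1 - Δ_0) = 93
Clamped end conditions give two more equations: 2h_0·M_0 + h_0·M_1 = 6(Δ_0 - S'(1)) = -45 and h_1·M_1 + 2h_1·M_2 = 6(S'(4) - Δ_1) = -42.
Solving: M_0 = -317/12, M_1 = 91/3, M_2 = -217/6.
On [1, 3], S(t) = 9 + 1·(t - 1) - 317/24·(t - 1)² + 227/48·(t - 1)³.
With (t - 1) = 1: S(2) = 73/48.

1.5208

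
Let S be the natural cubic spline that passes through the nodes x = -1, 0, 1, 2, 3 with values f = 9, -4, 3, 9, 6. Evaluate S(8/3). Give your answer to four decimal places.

Let M_i = S''(x_i). Step sizes h_i = 1, 1, 1, 1; slopes of the chords Δ_i = (y_(i+1) - y_i)/h_i = -13, 7, 6, -3.
  1·M_0 + 4·M_1 + 1·M_2 = 6(Δ_1 - Δ_0) = 120
  1·M_1 + 4·M_2 + 1·M_3 = 6(Δ_2 - Δ_1) = -6
  1·M_2 + 4·M_3 + 1·M_4 = 6(Δ_3 - Δ_2) = -54
Natural end conditions: M_0 = M_4 = 0.
Solving the tridiagonal system: M_0 = 0, M_1 = 885/28, M_2 = -45/7, M_3 = -333/28, M_4 = 0.
On [2, 3], S(x) = 9 + 27/28·(x - 2) - 333/56·(x - 2)² + 111/56·(x - 2)³.
With (x - 2) = 2/3: S(8/3) = 478/63.

7.5873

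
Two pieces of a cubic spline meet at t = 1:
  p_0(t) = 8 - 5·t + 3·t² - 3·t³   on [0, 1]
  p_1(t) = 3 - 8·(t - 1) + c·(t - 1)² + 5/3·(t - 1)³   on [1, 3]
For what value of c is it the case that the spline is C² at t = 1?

p_0''(t) = 6 - 18·t, so p_0''(1) = -12. On the right, p_1''(1) = 2c, so c = -6.

-6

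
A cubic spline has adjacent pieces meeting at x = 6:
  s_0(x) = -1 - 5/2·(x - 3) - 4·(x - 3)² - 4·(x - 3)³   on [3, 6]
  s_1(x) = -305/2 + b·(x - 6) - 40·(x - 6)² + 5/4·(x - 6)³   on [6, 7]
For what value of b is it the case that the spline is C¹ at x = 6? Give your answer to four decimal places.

s_0'(x) = -5/2 - 8·(x - 3) - 12·(x - 3)², so s_0'(6) = -269/2. On the right, s_1'(6) = b, so b = -269/2.

-134.5000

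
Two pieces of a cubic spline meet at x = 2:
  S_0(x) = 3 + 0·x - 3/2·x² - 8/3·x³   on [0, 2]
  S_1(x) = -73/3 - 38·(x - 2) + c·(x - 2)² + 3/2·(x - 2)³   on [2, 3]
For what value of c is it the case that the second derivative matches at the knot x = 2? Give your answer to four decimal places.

-17.5000

S_0''(x) = -3 - 16·x, so S_0''(2) = -35. On the right, S_1''(2) = 2c, so c = -35/2.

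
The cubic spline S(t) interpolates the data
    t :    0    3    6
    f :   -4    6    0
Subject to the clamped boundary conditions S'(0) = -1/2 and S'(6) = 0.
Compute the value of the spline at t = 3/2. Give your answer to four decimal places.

Let M_i = S''(x_i). Step sizes h_i = 3, 3; slopes of the chords Δ_i = (y_(i+1) - y_i)/h_i = 10/3, -2.
  3·M_0 + 12·M_1 + 3·M_2 = 6(Δ_1 - Δ_0) = -32
Clamped end conditions give two more equations: 2h_0·M_0 + h_0·M_1 = 6(Δ_0 - S'(0)) = 23 and h_1·M_1 + 2h_1·M_2 = 6(S'(6) - Δ_1) = 12.
Solving: M_0 = 79/12, M_1 = -11/2, M_2 = 19/4.
On [0, 3], S(t) = -4 - 1/2·t + 79/24·t² - 145/216·t³.
With t = 3/2: S(3/2) = 25/64.

0.3906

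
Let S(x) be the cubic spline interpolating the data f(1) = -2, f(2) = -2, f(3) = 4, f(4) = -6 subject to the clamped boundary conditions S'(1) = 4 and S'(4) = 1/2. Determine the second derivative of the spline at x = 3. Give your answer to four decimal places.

-43.9333

With M_i denoting the second derivative at x_i, h_i = 1, 1, 1, and Δ_i = (y_(i+1) − y_i)/h_i = 0, 6, -10:
  1·M_0 + 4·M_1 + 1·M_2 = 6(Δ_1 - Δ_0) = 36
  1·M_1 + 4·M_2 + 1·M_3 = 6(Δ_2 - Δ_1) = -96
Clamped end conditions give two more equations: 2h_0·M_0 + h_0·M_1 = 6(Δ_0 - S'(1)) = -24 and h_2·M_2 + 2h_2·M_3 = 6(S'(4) - Δ_2) = 63.
Solving: M_0 = -377/15, M_1 = 394/15, M_2 = -659/15, M_3 = 802/15.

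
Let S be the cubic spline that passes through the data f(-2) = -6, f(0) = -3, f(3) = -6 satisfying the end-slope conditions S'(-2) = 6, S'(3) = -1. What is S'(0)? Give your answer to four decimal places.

-0.8500

Write σ_i for S''(x_i). With h_i = 2, 3 and divided differences Δ_i = 3/2, -1, the continuity of S' gives the tridiagonal system
  2·σ_0 + 10·σ_1 + 3·σ_2 = 6(Δ_1 - Δ_0) = -15
Clamped end conditions give two more equations: 2h_0·σ_0 + h_0·σ_1 = 6(Δ_0 - S'(-2)) = -27 and h_1·σ_1 + 2h_1·σ_2 = 6(S'(3) - Δ_1) = 0.
Hence σ_0 = -133/20, σ_1 = -1/5, σ_2 = 1/10.
On [0, 3], S'(t) = b_1 + 2c_1·t + 3d_1·t² with b_1 = Δ_1 - h_1(2σ_1 + σ_2)/6 = -17/20, c_1 = σ_1/2 = -1/10, d_1 = (σ_2 - σ_1)/(6h_1) = 1/60. So S'(0) = -17/20.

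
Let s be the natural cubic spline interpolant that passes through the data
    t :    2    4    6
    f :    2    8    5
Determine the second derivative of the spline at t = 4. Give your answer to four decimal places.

Write M_i for s''(x_i). With h_i = 2, 2 and divided differences Δ_i = 3, -3/2, the continuity of s' gives the tridiagonal system
  2·M_0 + 8·M_1 + 2·M_2 = 6(Δ_1 - Δ_0) = -27
Natural end conditions: M_0 = M_2 = 0.
Hence M_0 = 0, M_1 = -27/8, M_2 = 0.

-3.3750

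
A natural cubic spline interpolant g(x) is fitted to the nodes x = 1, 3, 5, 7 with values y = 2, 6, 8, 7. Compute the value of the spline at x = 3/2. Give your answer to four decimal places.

Write M_i for g''(x_i). With h_i = 2, 2, 2 and divided differences Δ_i = 2, 1, -1/2, the continuity of g' gives the tridiagonal system
  2·M_0 + 8·M_1 + 2·M_2 = 6(Δ_1 - Δ_0) = -6
  2·M_1 + 8·M_2 + 2·M_3 = 6(Δ_2 - Δ_1) = -9
Natural end conditions: M_0 = M_3 = 0.
Solving the tridiagonal system: M_0 = 0, M_1 = -1/2, M_2 = -1, M_3 = 0.
On [1, 3], g(x) = 2 + 13/6·(x - 1) + 0·(x - 1)² - 1/24·(x - 1)³.
With (x - 1) = 1/2: g(3/2) = 197/64.

3.0781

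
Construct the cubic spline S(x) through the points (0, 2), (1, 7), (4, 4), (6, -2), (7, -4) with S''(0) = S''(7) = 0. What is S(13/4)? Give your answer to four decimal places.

6.3540

With M_i denoting the second derivative at x_i, h_i = 1, 3, 2, 1, and Δ_i = (y_(i+1) − y_i)/h_i = 5, -1, -3, -2:
  1·M_0 + 8·M_1 + 3·M_2 = 6(Δ_1 - Δ_0) = -36
  3·M_1 + 10·M_2 + 2·M_3 = 6(Δ_2 - Δ_1) = -12
  2·M_2 + 6·M_3 + 1·M_4 = 6(Δ_3 - Δ_2) = 6
Natural end conditions: M_0 = M_4 = 0.
Forward elimination and back-substitution give M_0 = 0, M_1 = -882/197, M_2 = -12/197, M_3 = 201/197, M_4 = 0.
On [1, 4], S(x) = 7 + 691/197·(x - 1) - 441/197·(x - 1)² + 145/591·(x - 1)³.
With (x - 1) = 9/4: S(13/4) = 80111/12608.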